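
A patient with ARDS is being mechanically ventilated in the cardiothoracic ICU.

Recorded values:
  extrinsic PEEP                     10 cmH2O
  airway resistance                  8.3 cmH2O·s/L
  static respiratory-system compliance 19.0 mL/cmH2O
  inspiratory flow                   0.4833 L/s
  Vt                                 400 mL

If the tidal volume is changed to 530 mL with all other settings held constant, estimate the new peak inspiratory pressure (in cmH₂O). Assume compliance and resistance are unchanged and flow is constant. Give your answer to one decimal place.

PIP = Vt/C + R·V̇ + PEEP (constant-flow equation of motion).
Only the elastic term changes: ΔPIP = ΔVt / C = (530 − 400) / 19.0 = 6.842 cmH2O.
Original PIP = 400/19.0 + 8.3×0.4833 + 10 = 35.064 cmH2O; new PIP = 35.064 + (6.842) = 41.906 cmH2O.

41.9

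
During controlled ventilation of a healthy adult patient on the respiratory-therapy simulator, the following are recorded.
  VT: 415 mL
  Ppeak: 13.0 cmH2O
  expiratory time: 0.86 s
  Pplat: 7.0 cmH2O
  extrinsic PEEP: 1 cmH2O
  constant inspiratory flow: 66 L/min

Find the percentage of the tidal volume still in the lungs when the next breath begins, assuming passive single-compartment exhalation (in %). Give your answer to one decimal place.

Flow: 66 L/min ÷ 60 = 1.1 L/s.
R = (PIP − Pplat)/V̇ = (13.0 − 7.0) / 1.1 = 6.0/1.1 = 5.455 cmH2O·s/L.
C = Vt/(Pplat − PEEP) = 415.0 / (7.0 − 1) = 415.0/6.0 = 69.167 mL/cmH2O.
τ = R × C = 5.455 × 0.06917 L/cmH2O = 0.3773 s.
Fraction remaining at end-expiration = e^(−Te/τ) = e^(−0.86/0.3773) = 0.1024 → 10.24%.

10.2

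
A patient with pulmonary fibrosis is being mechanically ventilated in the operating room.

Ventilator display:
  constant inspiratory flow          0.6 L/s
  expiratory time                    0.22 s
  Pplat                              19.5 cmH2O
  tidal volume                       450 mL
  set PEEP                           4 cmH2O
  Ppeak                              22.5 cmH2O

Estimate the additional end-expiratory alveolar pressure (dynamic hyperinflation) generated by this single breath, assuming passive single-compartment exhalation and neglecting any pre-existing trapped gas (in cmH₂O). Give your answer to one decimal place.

R = (PIP − Pplat)/V̇ = (22.5 − 19.5) / 0.6 = 3.0/0.6 = 5.0 cmH2O·s/L.
C = Vt/(Pplat − PEEP) = 450.0 / (19.5 − 4) = 450.0/15.5 = 29.032 mL/cmH2O.
τ = R × C = 5.0 × 0.02903 L/cmH2O = 0.1452 s.
Fraction remaining = e^(−Te/τ) = e^(−0.22/0.1452) = 0.2198; trapped volume = 450.0 × 0.2198 = 98.91 mL.
Additional alveolar pressure from trapping ≈ V_trapped / C = 98.91 / 29.032 = 3.407 cmH2O.

3.4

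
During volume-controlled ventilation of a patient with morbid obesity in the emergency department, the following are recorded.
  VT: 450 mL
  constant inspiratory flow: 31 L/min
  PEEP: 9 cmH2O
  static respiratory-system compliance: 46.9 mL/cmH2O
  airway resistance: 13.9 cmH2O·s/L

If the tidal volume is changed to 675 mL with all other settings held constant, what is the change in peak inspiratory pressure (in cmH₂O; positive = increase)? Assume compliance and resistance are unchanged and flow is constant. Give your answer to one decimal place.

PIP = Vt/C + R·V̇ + PEEP (constant-flow equation of motion).
Only the elastic term changes: ΔPIP = ΔVt / C = (675 − 450) / 46.9 = 4.797 cmH2O.

4.8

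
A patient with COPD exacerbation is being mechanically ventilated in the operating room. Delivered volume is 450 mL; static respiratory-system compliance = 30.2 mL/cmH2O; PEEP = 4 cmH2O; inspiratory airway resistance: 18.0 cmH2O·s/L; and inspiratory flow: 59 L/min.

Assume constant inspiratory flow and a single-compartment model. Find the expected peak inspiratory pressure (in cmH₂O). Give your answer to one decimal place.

Flow: 59 L/min ÷ 60 = 0.9833 L/s.
Equation of motion (constant flow): PIP = Vt/C + R·V̇ + PEEP.
PIP = 450/30.2 + 18.0×0.9833 + 4 = 14.901 + 17.699 + 4 = 36.6 cmH2O.

36.6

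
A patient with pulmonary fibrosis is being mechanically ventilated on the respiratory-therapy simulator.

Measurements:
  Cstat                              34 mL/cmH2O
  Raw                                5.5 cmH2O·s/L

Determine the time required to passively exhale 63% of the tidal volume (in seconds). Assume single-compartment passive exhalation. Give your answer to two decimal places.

τ = R × C = 5.5 × 34 mL/cmH2O = 5.5 × 0.034 L/cmH2O = 0.187 s.
Exhaled fraction f = 1 − e^(−t/τ) → t = −τ·ln(1 − f) = −0.187·ln(0.37) = 0.1859 s.

0.19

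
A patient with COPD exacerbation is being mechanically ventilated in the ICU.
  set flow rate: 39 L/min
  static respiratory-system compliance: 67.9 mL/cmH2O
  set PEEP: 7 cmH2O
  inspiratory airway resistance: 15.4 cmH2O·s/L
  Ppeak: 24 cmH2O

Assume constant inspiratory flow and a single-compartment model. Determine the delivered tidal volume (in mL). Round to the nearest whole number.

Flow: 39 L/min ÷ 60 = 0.65 L/s.
Equation of motion (constant flow): PIP = Vt/C + R·V̇ + PEEP.
Vt/C = PIP − R·V̇ − PEEP = 24 − 10.01 − 7 = 6.99 cmH2O.
Vt = C × 6.99 = 67.9 × 6.99 = 474.62 mL.

475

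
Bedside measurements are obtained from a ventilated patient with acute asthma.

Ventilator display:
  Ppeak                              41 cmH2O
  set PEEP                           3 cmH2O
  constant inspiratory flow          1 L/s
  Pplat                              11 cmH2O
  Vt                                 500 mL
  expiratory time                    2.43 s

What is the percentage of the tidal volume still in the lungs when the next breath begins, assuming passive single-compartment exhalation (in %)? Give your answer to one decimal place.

27.4

R = (PIP − Pplat)/V̇ = (41 − 11) / 1 = 30.0/1 = 30.0 cmH2O·s/L.
C = Vt/(Pplat − PEEP) = 500.0 / (11 − 3) = 500.0/8.0 = 62.5 mL/cmH2O.
τ = R × C = 30.0 × 0.0625 L/cmH2O = 1.875 s.
Fraction remaining at end-expiration = e^(−Te/τ) = e^(−2.43/1.875) = 0.2736 → 27.36%.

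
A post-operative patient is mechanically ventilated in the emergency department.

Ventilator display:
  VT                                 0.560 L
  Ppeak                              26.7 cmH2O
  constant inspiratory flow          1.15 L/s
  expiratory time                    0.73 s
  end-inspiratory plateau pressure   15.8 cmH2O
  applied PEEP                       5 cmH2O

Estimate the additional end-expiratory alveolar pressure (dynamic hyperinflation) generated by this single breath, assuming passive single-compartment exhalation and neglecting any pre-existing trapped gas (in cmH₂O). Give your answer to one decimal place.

R = (PIP − Pplat)/V̇ = (26.7 − 15.8) / 1.15 = 10.9/1.15 = 9.478 cmH2O·s/L.
C = Vt/(Pplat − PEEP) = 560.0 / (15.8 − 5) = 560.0/10.8 = 51.852 mL/cmH2O.
τ = R × C = 9.478 × 0.05185 L/cmH2O = 0.4914 s.
Fraction remaining = e^(−Te/τ) = e^(−0.73/0.4914) = 0.2264; trapped volume = 560.0 × 0.2264 = 126.78 mL.
Additional alveolar pressure from trapping ≈ V_trapped / C = 126.78 / 51.852 = 2.445 cmH2O.

2.4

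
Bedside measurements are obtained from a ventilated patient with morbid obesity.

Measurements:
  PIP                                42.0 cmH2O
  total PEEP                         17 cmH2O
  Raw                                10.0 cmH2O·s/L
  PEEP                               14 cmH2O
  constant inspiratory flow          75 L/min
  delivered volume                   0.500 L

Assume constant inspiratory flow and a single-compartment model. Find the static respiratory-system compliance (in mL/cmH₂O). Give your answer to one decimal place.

Flow: 75 L/min ÷ 60 = 1.25 L/s.
Total PEEP = 17 cmH2O (set 14 + intrinsic 3); this is the baseline alveolar pressure.
Equation of motion (constant flow): PIP = Vt/C + R·V̇ + PEEP.
Vt/C = PIP − R·V̇ − PEEP = 42.0 − 10.0×1.25 − 17 = 42.0 − 12.5 − 17 = 12.5 cmH2O.
C = Vt / 12.5 = 500 / 12.5 = 40.0 mL/cmH2O.

40.0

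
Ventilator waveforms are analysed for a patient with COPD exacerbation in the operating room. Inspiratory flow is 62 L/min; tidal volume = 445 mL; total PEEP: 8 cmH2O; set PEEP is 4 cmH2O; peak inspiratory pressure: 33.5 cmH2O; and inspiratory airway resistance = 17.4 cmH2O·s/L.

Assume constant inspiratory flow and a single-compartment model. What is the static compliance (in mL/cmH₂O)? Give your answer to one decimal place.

Flow: 62 L/min ÷ 60 = 1.0333 L/s.
Total PEEP = 8 cmH2O (set 4 + intrinsic 4); this is the baseline alveolar pressure.
Equation of motion (constant flow): PIP = Vt/C + R·V̇ + PEEP.
Vt/C = PIP − R·V̇ − PEEP = 33.5 − 17.4×1.0333 − 8 = 33.5 − 17.979 − 8 = 7.521 cmH2O.
C = Vt / 7.521 = 445 / 7.521 = 59.168 mL/cmH2O.

59.2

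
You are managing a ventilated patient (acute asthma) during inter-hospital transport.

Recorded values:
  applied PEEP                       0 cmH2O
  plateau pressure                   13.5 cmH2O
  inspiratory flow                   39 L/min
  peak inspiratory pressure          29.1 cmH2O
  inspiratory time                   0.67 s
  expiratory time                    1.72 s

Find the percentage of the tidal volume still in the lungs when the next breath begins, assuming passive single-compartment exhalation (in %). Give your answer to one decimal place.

10.8

Flow: 39 L/min ÷ 60 = 0.65 L/s.
Vt = flow × Ti = 0.65 L/s × 0.67 s × 1000 mL/L = 435.5 mL.
R = (PIP − Pplat)/V̇ = (29.1 − 13.5) / 0.65 = 15.6/0.65 = 24.0 cmH2O·s/L.
C = Vt/(Pplat − PEEP) = 435.5 / (13.5 − 0) = 435.5/13.5 = 32.259 mL/cmH2O.
τ = R × C = 24.0 × 0.03226 L/cmH2O = 0.7742 s.
Fraction remaining at end-expiration = e^(−Te/τ) = e^(−1.72/0.7742) = 0.1084 → 10.84%.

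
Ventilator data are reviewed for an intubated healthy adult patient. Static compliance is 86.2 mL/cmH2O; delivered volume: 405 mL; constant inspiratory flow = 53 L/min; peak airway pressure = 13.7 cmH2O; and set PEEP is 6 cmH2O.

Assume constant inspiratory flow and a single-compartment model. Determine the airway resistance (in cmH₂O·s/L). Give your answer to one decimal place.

Flow: 53 L/min ÷ 60 = 0.8833 L/s.
Equation of motion (constant flow): PIP = Vt/C + R·V̇ + PEEP.
R·V̇ = PIP − Vt/C − PEEP = 13.7 − 405/86.2 − 6 = 13.7 − 4.698 − 6 = 3.002 cmH2O.
R = 3.002 / 0.8833 = 3.399 cmH2O·s/L.

3.4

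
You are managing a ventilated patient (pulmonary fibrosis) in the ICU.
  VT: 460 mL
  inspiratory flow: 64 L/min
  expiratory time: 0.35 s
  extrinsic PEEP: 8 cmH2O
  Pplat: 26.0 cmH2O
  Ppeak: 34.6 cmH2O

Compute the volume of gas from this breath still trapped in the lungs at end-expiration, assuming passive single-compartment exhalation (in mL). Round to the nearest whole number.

84

Flow: 64 L/min ÷ 60 = 1.0667 L/s.
R = (PIP − Pplat)/V̇ = (34.6 − 26.0) / 1.0667 = 8.6/1.0667 = 8.062 cmH2O·s/L.
C = Vt/(Pplat − PEEP) = 460.0 / (26.0 − 8) = 460.0/18.0 = 25.556 mL/cmH2O.
τ = R × C = 8.062 × 0.02556 L/cmH2O = 0.2061 s.
Fraction remaining = e^(−Te/τ) = e^(−0.35/0.2061) = 0.183.
Trapped volume = 460.0 × 0.183 = 84.18 mL.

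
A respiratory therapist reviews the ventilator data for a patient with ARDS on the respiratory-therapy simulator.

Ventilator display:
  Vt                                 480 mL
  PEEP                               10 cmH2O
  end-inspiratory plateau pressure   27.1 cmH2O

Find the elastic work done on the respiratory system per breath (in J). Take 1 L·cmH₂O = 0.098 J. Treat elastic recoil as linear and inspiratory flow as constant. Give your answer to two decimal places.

0.40

Elastic work ≈ ½ × (Pplat − PEEP) × Vt = 0.5 × (27.1 − 10) × 0.480 L = 0.5 × 17.1 × 0.480 = 4.104 L·cmH2O.
× 0.098 J/(L·cmH2O) → 0.4022 J.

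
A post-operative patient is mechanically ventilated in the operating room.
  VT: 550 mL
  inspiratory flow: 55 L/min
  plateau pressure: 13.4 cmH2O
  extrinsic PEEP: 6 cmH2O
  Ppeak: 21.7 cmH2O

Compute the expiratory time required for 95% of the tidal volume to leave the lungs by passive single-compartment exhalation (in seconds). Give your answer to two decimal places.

2.02

Flow: 55 L/min ÷ 60 = 0.9167 L/s.
R = (PIP − Pplat)/V̇ = (21.7 − 13.4) / 0.9167 = 8.3/0.9167 = 9.054 cmH2O·s/L.
C = Vt/(Pplat − PEEP) = 550.0 / (13.4 − 6) = 550.0/7.4 = 74.324 mL/cmH2O.
τ = R × C = 9.054 × 0.07432 L/cmH2O = 0.6729 s.
t = −τ·ln(1 − 0.95) = −0.6729·ln(0.05) = 2.016 s.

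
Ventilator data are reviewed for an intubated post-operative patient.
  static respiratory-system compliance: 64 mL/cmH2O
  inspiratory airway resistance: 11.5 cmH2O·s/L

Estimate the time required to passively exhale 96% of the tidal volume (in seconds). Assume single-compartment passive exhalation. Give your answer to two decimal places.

2.37

τ = R × C = 11.5 × 64 mL/cmH2O = 11.5 × 0.064 L/cmH2O = 0.736 s.
Exhaled fraction f = 1 − e^(−t/τ) → t = −τ·ln(1 − f) = −0.736·ln(0.04) = 2.369 s.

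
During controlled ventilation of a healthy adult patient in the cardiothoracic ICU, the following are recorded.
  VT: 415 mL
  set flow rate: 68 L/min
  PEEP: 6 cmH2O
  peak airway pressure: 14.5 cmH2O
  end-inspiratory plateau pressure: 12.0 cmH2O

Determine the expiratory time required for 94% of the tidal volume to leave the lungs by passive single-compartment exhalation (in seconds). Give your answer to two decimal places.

0.43

Flow: 68 L/min ÷ 60 = 1.1333 L/s.
R = (PIP − Pplat)/V̇ = (14.5 − 12.0) / 1.1333 = 2.5/1.1333 = 2.206 cmH2O·s/L.
C = Vt/(Pplat − PEEP) = 415.0 / (12.0 − 6) = 415.0/6.0 = 69.167 mL/cmH2O.
τ = R × C = 2.206 × 0.06917 L/cmH2O = 0.1526 s.
t = −τ·ln(1 − 0.94) = −0.1526·ln(0.06) = 0.4293 s.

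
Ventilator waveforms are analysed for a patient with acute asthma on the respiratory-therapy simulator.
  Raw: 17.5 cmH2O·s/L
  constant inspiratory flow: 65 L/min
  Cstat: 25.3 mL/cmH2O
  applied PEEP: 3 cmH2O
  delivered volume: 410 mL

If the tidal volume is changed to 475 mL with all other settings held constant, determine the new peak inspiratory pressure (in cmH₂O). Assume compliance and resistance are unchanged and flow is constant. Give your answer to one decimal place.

Flow: 65 L/min ÷ 60 = 1.0833 L/s.
PIP = Vt/C + R·V̇ + PEEP (constant-flow equation of motion).
Only the elastic term changes: ΔPIP = ΔVt / C = (475 − 410) / 25.3 = 2.569 cmH2O.
Original PIP = 410/25.3 + 17.5×1.0833 + 3 = 38.163 cmH2O; new PIP = 38.163 + (2.569) = 40.732 cmH2O.

40.7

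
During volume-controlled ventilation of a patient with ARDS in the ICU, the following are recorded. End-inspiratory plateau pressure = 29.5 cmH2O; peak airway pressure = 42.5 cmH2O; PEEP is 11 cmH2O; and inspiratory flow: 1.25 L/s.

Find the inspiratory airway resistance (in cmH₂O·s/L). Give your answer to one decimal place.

10.4

Raw = (PIP − Pplat) / flow = (42.5 − 29.5) / 1.25 = 13.0 / 1.25 = 10.4 cmH2O·s/L.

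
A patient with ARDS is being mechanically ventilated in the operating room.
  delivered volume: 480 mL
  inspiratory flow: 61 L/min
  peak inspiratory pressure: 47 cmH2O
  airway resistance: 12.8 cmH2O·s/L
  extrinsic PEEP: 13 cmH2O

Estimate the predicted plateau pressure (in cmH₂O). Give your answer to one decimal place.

Flow: 61 L/min ÷ 60 = 1.0167 L/s.
Pplat = PIP − Raw × flow = 47 − 12.8 × 1.0167 = 47 − 13.014 = 33.986 cmH2O.

34.0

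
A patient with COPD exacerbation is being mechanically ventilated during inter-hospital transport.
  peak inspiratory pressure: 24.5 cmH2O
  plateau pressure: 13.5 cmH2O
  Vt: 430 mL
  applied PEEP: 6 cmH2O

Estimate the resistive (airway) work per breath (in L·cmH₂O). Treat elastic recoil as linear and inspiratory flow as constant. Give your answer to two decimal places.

4.73

With constant inspiratory flow the resistive pressure is constant at PIP − Pplat = 24.5 − 13.5 = 11.0 cmH2O, so resistive work = 11.0 × 0.430 = 4.73 L·cmH2O.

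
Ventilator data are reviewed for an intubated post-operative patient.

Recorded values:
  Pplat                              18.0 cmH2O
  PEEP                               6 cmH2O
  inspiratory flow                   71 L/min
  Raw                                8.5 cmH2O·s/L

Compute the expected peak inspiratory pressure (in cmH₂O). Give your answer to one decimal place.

28.1

Flow: 71 L/min ÷ 60 = 1.1833 L/s.
PIP = Pplat + Raw × flow = 18.0 + 8.5 × 1.1833 = 18.0 + 10.058 = 28.058 cmH2O.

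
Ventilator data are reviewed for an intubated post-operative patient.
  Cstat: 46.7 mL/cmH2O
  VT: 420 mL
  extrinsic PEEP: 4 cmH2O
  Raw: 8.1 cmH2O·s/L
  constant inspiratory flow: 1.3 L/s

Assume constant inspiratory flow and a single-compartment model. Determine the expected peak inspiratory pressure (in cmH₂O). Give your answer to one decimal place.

Equation of motion (constant flow): PIP = Vt/C + R·V̇ + PEEP.
PIP = 420/46.7 + 8.1×1.3 + 4 = 8.994 + 10.53 + 4 = 23.524 cmH2O.

23.5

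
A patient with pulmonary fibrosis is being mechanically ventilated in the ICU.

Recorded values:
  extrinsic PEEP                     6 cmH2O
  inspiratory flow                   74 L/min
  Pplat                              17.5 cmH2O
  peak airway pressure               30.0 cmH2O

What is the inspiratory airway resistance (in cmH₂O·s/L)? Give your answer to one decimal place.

10.1

Flow: 74 L/min ÷ 60 = 1.2333 L/s.
Raw = (PIP − Pplat) / flow = (30.0 − 17.5) / 1.2333 = 12.5 / 1.2333 = 10.135 cmH2O·s/L.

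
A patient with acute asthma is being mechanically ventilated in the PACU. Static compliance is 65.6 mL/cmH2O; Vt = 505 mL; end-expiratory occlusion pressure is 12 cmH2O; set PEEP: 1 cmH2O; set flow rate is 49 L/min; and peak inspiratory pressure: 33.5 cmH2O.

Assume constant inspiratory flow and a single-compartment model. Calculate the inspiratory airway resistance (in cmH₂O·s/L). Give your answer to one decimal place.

16.9

Flow: 49 L/min ÷ 60 = 0.8167 L/s.
Total PEEP = 12 cmH2O (set 1 + intrinsic 11); this is the baseline alveolar pressure.
Equation of motion (constant flow): PIP = Vt/C + R·V̇ + PEEP.
R·V̇ = PIP − Vt/C − PEEP = 33.5 − 505/65.6 − 12 = 33.5 − 7.698 − 12 = 13.802 cmH2O.
R = 13.802 / 0.8167 = 16.9 cmH2O·s/L.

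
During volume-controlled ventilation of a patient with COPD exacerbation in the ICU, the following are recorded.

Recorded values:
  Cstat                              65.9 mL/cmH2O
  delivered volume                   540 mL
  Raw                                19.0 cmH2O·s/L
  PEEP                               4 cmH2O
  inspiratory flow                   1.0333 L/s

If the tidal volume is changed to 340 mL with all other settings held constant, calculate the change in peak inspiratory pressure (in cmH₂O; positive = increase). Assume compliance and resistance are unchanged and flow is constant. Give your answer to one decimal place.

-3.0

PIP = Vt/C + R·V̇ + PEEP (constant-flow equation of motion).
Only the elastic term changes: ΔPIP = ΔVt / C = (340 − 540) / 65.9 = -3.035 cmH2O.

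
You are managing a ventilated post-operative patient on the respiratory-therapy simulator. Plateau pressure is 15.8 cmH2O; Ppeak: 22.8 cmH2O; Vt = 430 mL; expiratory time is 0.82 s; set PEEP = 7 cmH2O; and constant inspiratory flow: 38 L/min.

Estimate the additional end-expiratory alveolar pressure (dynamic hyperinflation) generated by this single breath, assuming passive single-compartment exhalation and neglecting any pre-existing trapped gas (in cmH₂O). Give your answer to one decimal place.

Flow: 38 L/min ÷ 60 = 0.6333 L/s.
R = (PIP − Pplat)/V̇ = (22.8 − 15.8) / 0.6333 = 7.0/0.6333 = 11.053 cmH2O·s/L.
C = Vt/(Pplat − PEEP) = 430.0 / (15.8 − 7) = 430.0/8.8 = 48.864 mL/cmH2O.
τ = R × C = 11.053 × 0.04886 L/cmH2O = 0.54 s.
Fraction remaining = e^(−Te/τ) = e^(−0.82/0.54) = 0.219; trapped volume = 430.0 × 0.219 = 94.17 mL.
Additional alveolar pressure from trapping ≈ V_trapped / C = 94.17 / 48.864 = 1.927 cmH2O.

1.9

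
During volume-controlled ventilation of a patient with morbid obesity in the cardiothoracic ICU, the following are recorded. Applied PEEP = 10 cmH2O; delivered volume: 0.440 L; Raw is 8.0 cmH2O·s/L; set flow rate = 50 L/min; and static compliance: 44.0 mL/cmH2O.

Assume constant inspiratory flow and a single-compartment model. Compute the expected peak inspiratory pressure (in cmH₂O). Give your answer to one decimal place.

26.7

Flow: 50 L/min ÷ 60 = 0.8333 L/s.
Equation of motion (constant flow): PIP = Vt/C + R·V̇ + PEEP.
PIP = 440/44.0 + 8.0×0.8333 + 10 = 10.0 + 6.666 + 10 = 26.666 cmH2O.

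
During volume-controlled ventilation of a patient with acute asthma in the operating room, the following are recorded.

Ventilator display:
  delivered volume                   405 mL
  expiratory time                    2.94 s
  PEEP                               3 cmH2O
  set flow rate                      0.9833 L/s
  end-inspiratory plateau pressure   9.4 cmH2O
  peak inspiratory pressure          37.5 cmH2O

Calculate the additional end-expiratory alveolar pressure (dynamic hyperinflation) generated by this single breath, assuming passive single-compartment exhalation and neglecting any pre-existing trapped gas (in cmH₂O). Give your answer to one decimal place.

R = (PIP − Pplat)/V̇ = (37.5 − 9.4) / 0.9833 = 28.1/0.9833 = 28.577 cmH2O·s/L.
C = Vt/(Pplat − PEEP) = 405.0 / (9.4 − 3) = 405.0/6.4 = 63.281 mL/cmH2O.
τ = R × C = 28.577 × 0.06328 L/cmH2O = 1.808 s.
Fraction remaining = e^(−Te/τ) = e^(−2.94/1.808) = 0.1967; trapped volume = 405.0 × 0.1967 = 79.664 mL.
Additional alveolar pressure from trapping ≈ V_trapped / C = 79.664 / 63.281 = 1.259 cmH2O.

1.3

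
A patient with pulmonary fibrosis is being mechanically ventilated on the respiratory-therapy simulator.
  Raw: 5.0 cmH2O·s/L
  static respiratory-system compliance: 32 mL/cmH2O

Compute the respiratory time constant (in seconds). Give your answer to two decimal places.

0.16

τ = R × C = 5.0 × 32 mL/cmH2O = 5.0 × 0.032 L/cmH2O = 0.16 s.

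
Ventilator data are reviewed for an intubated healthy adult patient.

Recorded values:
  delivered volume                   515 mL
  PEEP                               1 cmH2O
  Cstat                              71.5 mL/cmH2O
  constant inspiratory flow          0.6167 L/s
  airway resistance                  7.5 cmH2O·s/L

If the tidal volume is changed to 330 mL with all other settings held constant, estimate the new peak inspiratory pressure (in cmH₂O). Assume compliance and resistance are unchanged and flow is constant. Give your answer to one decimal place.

10.2

PIP = Vt/C + R·V̇ + PEEP (constant-flow equation of motion).
Only the elastic term changes: ΔPIP = ΔVt / C = (330 − 515) / 71.5 = -2.587 cmH2O.
Original PIP = 515/71.5 + 7.5×0.6167 + 1 = 12.828 cmH2O; new PIP = 12.828 + (-2.587) = 10.241 cmH2O.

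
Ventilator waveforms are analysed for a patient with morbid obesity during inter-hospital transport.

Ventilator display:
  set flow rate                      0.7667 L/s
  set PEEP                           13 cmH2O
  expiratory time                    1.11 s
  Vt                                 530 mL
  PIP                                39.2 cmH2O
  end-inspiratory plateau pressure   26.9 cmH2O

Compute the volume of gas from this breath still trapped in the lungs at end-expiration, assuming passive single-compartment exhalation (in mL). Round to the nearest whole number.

86

R = (PIP − Pplat)/V̇ = (39.2 − 26.9) / 0.7667 = 12.3/0.7667 = 16.043 cmH2O·s/L.
C = Vt/(Pplat − PEEP) = 530.0 / (26.9 − 13) = 530.0/13.9 = 38.129 mL/cmH2O.
τ = R × C = 16.043 × 0.03813 L/cmH2O = 0.6117 s.
Fraction remaining = e^(−Te/τ) = e^(−1.11/0.6117) = 0.1629.
Trapped volume = 530.0 × 0.1629 = 86.337 mL.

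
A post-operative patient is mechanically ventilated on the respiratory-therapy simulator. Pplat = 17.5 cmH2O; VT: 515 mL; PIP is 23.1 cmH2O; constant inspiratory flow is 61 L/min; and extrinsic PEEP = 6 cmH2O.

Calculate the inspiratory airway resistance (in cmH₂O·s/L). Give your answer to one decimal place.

Flow: 61 L/min ÷ 60 = 1.0167 L/s.
Raw = (PIP − Pplat) / flow = (23.1 − 17.5) / 1.0167 = 5.6 / 1.0167 = 5.508 cmH2O·s/L.

5.5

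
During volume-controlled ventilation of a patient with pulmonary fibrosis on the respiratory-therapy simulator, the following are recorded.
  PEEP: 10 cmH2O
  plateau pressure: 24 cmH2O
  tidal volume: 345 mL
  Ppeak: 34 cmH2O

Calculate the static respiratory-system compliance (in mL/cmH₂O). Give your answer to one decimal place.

24.6

Cstat = Vt / (Pplat − PEEP) = 345 / (24 − 10) = 345 / 14.0 = 24.643 mL/cmH2O.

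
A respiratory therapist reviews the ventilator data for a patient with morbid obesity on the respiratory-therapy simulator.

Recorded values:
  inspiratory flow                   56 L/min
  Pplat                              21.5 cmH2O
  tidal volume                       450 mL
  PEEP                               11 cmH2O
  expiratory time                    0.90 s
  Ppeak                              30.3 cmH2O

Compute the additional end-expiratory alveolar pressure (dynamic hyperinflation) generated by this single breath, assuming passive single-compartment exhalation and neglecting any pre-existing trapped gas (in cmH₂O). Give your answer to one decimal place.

1.1

Flow: 56 L/min ÷ 60 = 0.9333 L/s.
R = (PIP − Pplat)/V̇ = (30.3 − 21.5) / 0.9333 = 8.8/0.9333 = 9.429 cmH2O·s/L.
C = Vt/(Pplat − PEEP) = 450.0 / (21.5 − 11) = 450.0/10.5 = 42.857 mL/cmH2O.
τ = R × C = 9.429 × 0.04286 L/cmH2O = 0.4041 s.
Fraction remaining = e^(−Te/τ) = e^(−0.90/0.4041) = 0.1078; trapped volume = 450.0 × 0.1078 = 48.51 mL.
Additional alveolar pressure from trapping ≈ V_trapped / C = 48.51 / 42.857 = 1.132 cmH2O.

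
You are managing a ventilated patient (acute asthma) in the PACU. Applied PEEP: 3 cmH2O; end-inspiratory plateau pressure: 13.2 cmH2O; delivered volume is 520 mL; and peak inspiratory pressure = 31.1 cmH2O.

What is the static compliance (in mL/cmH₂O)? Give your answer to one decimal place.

Cstat = Vt / (Pplat − PEEP) = 520 / (13.2 − 3) = 520 / 10.2 = 50.98 mL/cmH2O.

51.0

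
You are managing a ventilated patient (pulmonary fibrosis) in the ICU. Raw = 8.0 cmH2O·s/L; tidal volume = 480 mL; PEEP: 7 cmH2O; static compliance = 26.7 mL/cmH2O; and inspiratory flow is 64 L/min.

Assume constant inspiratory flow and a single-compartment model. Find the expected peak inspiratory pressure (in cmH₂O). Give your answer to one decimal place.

Flow: 64 L/min ÷ 60 = 1.0667 L/s.
Equation of motion (constant flow): PIP = Vt/C + R·V̇ + PEEP.
PIP = 480/26.7 + 8.0×1.0667 + 7 = 17.978 + 8.534 + 7 = 33.512 cmH2O.

33.5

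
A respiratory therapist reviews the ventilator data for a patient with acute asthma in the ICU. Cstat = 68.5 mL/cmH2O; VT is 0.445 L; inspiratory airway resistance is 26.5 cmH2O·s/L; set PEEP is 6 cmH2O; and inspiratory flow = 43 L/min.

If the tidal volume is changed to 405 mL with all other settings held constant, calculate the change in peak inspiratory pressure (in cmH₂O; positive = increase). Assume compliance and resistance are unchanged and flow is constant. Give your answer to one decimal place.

PIP = Vt/C + R·V̇ + PEEP (constant-flow equation of motion).
Only the elastic term changes: ΔPIP = ΔVt / C = (405 − 445) / 68.5 = -0.5839 cmH2O.

-0.6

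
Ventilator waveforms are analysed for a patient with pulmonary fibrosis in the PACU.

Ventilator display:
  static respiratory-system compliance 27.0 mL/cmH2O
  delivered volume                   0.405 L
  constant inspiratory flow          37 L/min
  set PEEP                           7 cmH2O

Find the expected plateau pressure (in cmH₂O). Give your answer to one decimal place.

22.0

Pplat = PEEP + Vt / Cstat = 7 + 405 / 27.0 = 7 + 15.0 = 22.0 cmH2O.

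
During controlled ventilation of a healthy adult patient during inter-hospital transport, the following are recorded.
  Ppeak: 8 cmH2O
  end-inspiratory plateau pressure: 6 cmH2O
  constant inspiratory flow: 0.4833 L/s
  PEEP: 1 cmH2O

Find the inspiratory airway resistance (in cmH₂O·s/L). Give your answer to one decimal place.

Raw = (PIP − Pplat) / flow = (8 − 6) / 0.4833 = 2.0 / 0.4833 = 4.138 cmH2O·s/L.

4.1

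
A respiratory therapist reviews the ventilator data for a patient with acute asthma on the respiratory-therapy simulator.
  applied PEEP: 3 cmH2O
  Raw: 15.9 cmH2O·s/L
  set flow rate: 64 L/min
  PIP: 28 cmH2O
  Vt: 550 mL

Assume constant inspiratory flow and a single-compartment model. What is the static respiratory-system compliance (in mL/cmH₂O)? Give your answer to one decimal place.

Flow: 64 L/min ÷ 60 = 1.0667 L/s.
Equation of motion (constant flow): PIP = Vt/C + R·V̇ + PEEP.
Vt/C = PIP − R·V̇ − PEEP = 28 − 15.9×1.0667 − 3 = 28 − 16.961 − 3 = 8.039 cmH2O.
C = Vt / 8.039 = 550 / 8.039 = 68.416 mL/cmH2O.

68.4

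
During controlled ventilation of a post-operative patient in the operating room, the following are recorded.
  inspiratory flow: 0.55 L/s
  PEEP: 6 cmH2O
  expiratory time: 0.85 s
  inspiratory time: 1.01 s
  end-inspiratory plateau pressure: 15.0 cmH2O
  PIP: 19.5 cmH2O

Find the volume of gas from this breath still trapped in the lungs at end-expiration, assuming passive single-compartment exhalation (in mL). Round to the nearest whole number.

103

Vt = flow × Ti = 0.55 L/s × 1.01 s × 1000 mL/L = 555.5 mL.
R = (PIP − Pplat)/V̇ = (19.5 − 15.0) / 0.55 = 4.5/0.55 = 8.182 cmH2O·s/L.
C = Vt/(Pplat − PEEP) = 555.5 / (15.0 − 6) = 555.5/9.0 = 61.722 mL/cmH2O.
τ = R × C = 8.182 × 0.06172 L/cmH2O = 0.505 s.
Fraction remaining = e^(−Te/τ) = e^(−0.85/0.505) = 0.1858.
Trapped volume = 555.5 × 0.1858 = 103.21 mL.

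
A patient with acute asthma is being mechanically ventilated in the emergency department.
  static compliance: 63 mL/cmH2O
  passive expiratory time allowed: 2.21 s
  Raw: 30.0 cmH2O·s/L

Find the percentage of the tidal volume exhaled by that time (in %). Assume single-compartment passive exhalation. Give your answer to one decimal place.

τ = R × C = 30.0 × 63 mL/cmH2O = 30.0 × 0.063 L/cmH2O = 1.89 s.
Passive exhalation: V(t)/V₀ = e^(−t/τ) = e^(−2.21/1.89) = 0.3106.
Fraction exhaled = 1 − 0.3106 = 0.6894 → 68.94%.

68.9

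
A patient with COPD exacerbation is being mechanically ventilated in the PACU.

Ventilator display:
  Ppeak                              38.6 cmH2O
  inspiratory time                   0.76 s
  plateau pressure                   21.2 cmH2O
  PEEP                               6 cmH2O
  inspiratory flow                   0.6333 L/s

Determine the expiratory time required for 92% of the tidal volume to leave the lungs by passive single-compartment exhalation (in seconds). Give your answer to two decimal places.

Vt = flow × Ti = 0.6333 L/s × 0.76 s × 1000 mL/L = 481.31 mL.
R = (PIP − Pplat)/V̇ = (38.6 − 21.2) / 0.6333 = 17.4/0.6333 = 27.475 cmH2O·s/L.
C = Vt/(Pplat − PEEP) = 481.31 / (21.2 − 6) = 481.31/15.2 = 31.665 mL/cmH2O.
τ = R × C = 27.475 × 0.03167 L/cmH2O = 0.8701 s.
t = −τ·ln(1 − 0.92) = −0.8701·ln(0.08) = 2.198 s.

2.20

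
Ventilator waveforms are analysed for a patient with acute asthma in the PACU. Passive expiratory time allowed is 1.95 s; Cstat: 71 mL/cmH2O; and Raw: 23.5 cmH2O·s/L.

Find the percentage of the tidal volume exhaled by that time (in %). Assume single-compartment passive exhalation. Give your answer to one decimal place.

68.9

τ = R × C = 23.5 × 71 mL/cmH2O = 23.5 × 0.071 L/cmH2O = 1.669 s.
Passive exhalation: V(t)/V₀ = e^(−t/τ) = e^(−1.95/1.669) = 0.3109.
Fraction exhaled = 1 − 0.3109 = 0.6891 → 68.91%.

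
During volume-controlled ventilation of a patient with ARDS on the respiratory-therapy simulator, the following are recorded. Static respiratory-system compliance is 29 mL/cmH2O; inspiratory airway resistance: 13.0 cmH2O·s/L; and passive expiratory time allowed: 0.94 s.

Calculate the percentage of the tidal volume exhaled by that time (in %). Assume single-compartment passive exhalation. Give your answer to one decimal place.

91.7

τ = R × C = 13.0 × 29 mL/cmH2O = 13.0 × 0.029 L/cmH2O = 0.377 s.
Passive exhalation: V(t)/V₀ = e^(−t/τ) = e^(−0.94/0.377) = 0.08263.
Fraction exhaled = 1 − 0.08263 = 0.9174 → 91.74%.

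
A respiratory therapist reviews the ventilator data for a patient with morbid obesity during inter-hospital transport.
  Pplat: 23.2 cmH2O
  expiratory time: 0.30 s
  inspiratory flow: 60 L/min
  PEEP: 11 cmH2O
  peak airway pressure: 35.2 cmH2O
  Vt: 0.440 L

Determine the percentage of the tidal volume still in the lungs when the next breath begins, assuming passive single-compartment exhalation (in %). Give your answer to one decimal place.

50.0

Flow: 60 L/min ÷ 60 = 1 L/s.
R = (PIP − Pplat)/V̇ = (35.2 − 23.2) / 1 = 12.0/1 = 12.0 cmH2O·s/L.
C = Vt/(Pplat − PEEP) = 440.0 / (23.2 − 11) = 440.0/12.2 = 36.066 mL/cmH2O.
τ = R × C = 12.0 × 0.03607 L/cmH2O = 0.4328 s.
Fraction remaining at end-expiration = e^(−Te/τ) = e^(−0.30/0.4328) = 0.5 → 50.0%.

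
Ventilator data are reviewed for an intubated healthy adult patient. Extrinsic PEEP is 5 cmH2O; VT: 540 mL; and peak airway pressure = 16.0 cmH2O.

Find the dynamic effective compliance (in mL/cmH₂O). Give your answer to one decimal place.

Dynamic compliance = Vt / (PIP − PEEP) = 540 / (16.0 − 5) = 540 / 11.0 = 49.091 mL/cmH2O.

49.1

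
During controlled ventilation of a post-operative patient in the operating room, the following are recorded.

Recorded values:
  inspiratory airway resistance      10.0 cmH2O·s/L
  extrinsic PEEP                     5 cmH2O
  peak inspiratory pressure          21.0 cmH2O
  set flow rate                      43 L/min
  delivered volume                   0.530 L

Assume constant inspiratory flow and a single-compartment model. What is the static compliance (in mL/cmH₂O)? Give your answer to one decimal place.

Flow: 43 L/min ÷ 60 = 0.7167 L/s.
Equation of motion (constant flow): PIP = Vt/C + R·V̇ + PEEP.
Vt/C = PIP − R·V̇ − PEEP = 21.0 − 10.0×0.7167 − 5 = 21.0 − 7.167 − 5 = 8.833 cmH2O.
C = Vt / 8.833 = 530 / 8.833 = 60.002 mL/cmH2O.

60.0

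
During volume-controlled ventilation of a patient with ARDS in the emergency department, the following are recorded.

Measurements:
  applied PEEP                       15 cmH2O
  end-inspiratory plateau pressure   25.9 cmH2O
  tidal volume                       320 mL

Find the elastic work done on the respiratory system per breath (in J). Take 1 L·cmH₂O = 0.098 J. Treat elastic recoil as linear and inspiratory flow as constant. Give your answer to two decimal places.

Elastic work ≈ ½ × (Pplat − PEEP) × Vt = 0.5 × (25.9 − 15) × 0.320 L = 0.5 × 10.9 × 0.320 = 1.744 L·cmH2O.
× 0.098 J/(L·cmH2O) → 0.1709 J.

0.17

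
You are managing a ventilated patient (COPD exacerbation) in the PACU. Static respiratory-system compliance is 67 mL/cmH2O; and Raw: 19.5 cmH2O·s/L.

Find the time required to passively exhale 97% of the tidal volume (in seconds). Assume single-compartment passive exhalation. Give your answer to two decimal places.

4.58

τ = R × C = 19.5 × 67 mL/cmH2O = 19.5 × 0.067 L/cmH2O = 1.307 s.
Exhaled fraction f = 1 − e^(−t/τ) → t = −τ·ln(1 − f) = −1.307·ln(0.03) = 4.583 s.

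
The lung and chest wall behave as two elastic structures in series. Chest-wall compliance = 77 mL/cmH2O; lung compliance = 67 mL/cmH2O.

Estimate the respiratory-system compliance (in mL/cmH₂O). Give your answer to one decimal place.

35.8

Lung and chest wall are elastances in series: 1/Crs = 1/CL + 1/Ccw.
1/Crs = 1/67 + 1/77 = 0.02791.
Crs = 35.829 mL/cmH2O.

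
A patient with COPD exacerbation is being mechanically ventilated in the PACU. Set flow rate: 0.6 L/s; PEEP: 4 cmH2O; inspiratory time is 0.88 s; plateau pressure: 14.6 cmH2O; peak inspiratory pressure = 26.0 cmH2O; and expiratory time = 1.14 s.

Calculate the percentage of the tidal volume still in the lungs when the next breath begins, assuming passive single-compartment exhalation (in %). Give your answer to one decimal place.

30.0

Vt = flow × Ti = 0.6 L/s × 0.88 s × 1000 mL/L = 528.0 mL.
R = (PIP − Pplat)/V̇ = (26.0 − 14.6) / 0.6 = 11.4/0.6 = 19.0 cmH2O·s/L.
C = Vt/(Pplat − PEEP) = 528.0 / (14.6 − 4) = 528.0/10.6 = 49.811 mL/cmH2O.
τ = R × C = 19.0 × 0.04981 L/cmH2O = 0.9464 s.
Fraction remaining at end-expiration = e^(−Te/τ) = e^(−1.14/0.9464) = 0.2998 → 29.98%.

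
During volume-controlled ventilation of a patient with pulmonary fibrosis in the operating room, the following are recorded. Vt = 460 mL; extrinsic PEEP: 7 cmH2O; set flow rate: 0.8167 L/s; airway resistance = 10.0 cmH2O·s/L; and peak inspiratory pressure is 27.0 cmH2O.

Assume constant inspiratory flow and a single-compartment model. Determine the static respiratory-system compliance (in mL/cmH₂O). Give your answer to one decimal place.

38.9

Equation of motion (constant flow): PIP = Vt/C + R·V̇ + PEEP.
Vt/C = PIP − R·V̇ − PEEP = 27.0 − 10.0×0.8167 − 7 = 27.0 − 8.167 − 7 = 11.833 cmH2O.
C = Vt / 11.833 = 460 / 11.833 = 38.874 mL/cmH2O.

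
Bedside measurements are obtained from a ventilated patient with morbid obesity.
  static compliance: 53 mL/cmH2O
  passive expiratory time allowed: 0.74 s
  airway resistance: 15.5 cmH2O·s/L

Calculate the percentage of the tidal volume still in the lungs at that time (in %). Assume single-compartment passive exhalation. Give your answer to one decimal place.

40.6

τ = R × C = 15.5 × 53 mL/cmH2O = 15.5 × 0.053 L/cmH2O = 0.8215 s.
Passive exhalation: V(t)/V₀ = e^(−t/τ) = e^(−0.74/0.8215) = 0.4062.
Fraction remaining = 0.4062 → 40.62%.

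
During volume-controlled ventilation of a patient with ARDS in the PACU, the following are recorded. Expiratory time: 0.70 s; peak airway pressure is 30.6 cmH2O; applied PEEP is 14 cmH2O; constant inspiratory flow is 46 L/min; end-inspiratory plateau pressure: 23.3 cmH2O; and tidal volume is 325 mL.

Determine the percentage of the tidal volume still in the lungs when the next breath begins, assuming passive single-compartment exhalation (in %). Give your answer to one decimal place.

Flow: 46 L/min ÷ 60 = 0.7667 L/s.
R = (PIP − Pplat)/V̇ = (30.6 − 23.3) / 0.7667 = 7.3/0.7667 = 9.521 cmH2O·s/L.
C = Vt/(Pplat − PEEP) = 325.0 / (23.3 − 14) = 325.0/9.3 = 34.946 mL/cmH2O.
τ = R × C = 9.521 × 0.03495 L/cmH2O = 0.3328 s.
Fraction remaining at end-expiration = e^(−Te/τ) = e^(−0.70/0.3328) = 0.122 → 12.2%.

12.2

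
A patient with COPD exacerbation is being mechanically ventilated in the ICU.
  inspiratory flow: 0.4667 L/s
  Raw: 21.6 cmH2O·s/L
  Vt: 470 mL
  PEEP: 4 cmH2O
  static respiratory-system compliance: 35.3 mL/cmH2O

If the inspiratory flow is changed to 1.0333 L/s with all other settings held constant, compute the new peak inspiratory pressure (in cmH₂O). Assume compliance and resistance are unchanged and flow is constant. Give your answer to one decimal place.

PIP = Vt/C + R·V̇ + PEEP (constant-flow equation of motion).
Only the resistive term changes: ΔPIP = R × ΔV̇ = 21.6 × (1.0333 − 0.4667) = 21.6 × 0.5666 = 12.239 cmH2O.
Original PIP = 470/35.3 + 21.6×0.4667 + 4 = 27.395 cmH2O; new PIP = 27.395 + (12.239) = 39.634 cmH2O.

39.6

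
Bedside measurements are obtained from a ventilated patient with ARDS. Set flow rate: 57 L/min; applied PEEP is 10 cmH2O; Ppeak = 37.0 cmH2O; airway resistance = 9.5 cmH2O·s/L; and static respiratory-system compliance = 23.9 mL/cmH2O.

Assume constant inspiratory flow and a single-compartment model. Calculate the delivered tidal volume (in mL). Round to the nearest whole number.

Flow: 57 L/min ÷ 60 = 0.95 L/s.
Equation of motion (constant flow): PIP = Vt/C + R·V̇ + PEEP.
Vt/C = PIP − R·V̇ − PEEP = 37.0 − 9.025 − 10 = 17.975 cmH2O.
Vt = C × 17.975 = 23.9 × 17.975 = 429.6 mL.

430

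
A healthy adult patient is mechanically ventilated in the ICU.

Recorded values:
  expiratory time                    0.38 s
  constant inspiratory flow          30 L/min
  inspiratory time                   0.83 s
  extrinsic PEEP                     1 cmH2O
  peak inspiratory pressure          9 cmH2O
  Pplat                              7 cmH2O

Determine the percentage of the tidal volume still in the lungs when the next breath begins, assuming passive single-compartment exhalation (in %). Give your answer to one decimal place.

Flow: 30 L/min ÷ 60 = 0.5 L/s.
Vt = flow × Ti = 0.5 L/s × 0.83 s × 1000 mL/L = 415.0 mL.
R = (PIP − Pplat)/V̇ = (9 − 7) / 0.5 = 2.0/0.5 = 4.0 cmH2O·s/L.
C = Vt/(Pplat − PEEP) = 415.0 / (7 − 1) = 415.0/6.0 = 69.167 mL/cmH2O.
τ = R × C = 4.0 × 0.06917 L/cmH2O = 0.2767 s.
Fraction remaining at end-expiration = e^(−Te/τ) = e^(−0.38/0.2767) = 0.2533 → 25.33%.

25.3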